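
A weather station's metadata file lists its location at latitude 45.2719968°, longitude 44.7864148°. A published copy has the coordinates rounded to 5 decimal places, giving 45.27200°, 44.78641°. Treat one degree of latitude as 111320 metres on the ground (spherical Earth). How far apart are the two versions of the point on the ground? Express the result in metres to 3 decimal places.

Δlat = 45.2719968 − 45.27200 = -0.0000032°; Δlon = 44.7864148 − 44.78641 = +0.0000048°.
N–S: -0.0000032° × 111320 m/° = -0.356224 m.
East–west at this latitude: 0.0000048° × 111320 × cos 45.272° ≈ 0.0000048 × 78340.6 = 0.376035 m.
Distance: √(0.356224² + 0.376035²) ≈ 0.517975 m.

0.518 metres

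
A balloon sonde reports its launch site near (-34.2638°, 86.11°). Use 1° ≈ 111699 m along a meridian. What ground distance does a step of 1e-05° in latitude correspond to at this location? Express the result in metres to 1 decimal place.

1e-05° × 111699 m/° = 1.11699 m.

1.1 metres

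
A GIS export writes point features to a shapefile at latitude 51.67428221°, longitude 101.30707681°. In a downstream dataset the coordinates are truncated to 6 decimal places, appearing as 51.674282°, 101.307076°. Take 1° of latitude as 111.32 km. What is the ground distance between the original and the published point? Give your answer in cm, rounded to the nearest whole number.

The latitude changed by +0.00000021° and the longitude by +0.00000081°.
North–south shift: 0.00000021 × 111320 = 0.0233772 m.
East–west at this latitude: 0.00000081° × 111320 × cos 51.6743° ≈ 0.00000081 × 69033 = 0.0559167 m.
Combined displacement = (0.0233772² + 0.0559167²)^½ ≈ 0.0606067 m.
That is 0.0606067 m = 6.0607 cm.

6 cm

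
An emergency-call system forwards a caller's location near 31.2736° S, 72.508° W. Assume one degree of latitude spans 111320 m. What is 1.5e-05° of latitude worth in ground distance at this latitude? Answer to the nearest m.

2 m

Along a meridian 1.5e-05° is 1.5e-05 × 111320 = 1.6698 m.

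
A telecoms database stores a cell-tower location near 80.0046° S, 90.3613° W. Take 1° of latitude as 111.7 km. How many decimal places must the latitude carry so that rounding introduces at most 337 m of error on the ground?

One degree of latitude covers 111700 m.
N decimal places → at most half a unit in the last place, 0.5 × 10⁻ᴺ° = 111700/2 × 10⁻ᴺ m.
Need 0.5 × 111700 × 10⁻ᴺ ≤ 337 → 10⁻ᴺ ≤ 6.034e-03, so N ≥ 2.22.
At 2 places the error can reach 558 m, but 3 places keeps it to 55.9 m.

3 decimal places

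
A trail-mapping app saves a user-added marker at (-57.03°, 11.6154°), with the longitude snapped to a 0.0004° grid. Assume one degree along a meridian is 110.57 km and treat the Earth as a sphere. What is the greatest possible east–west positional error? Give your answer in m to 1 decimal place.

12.0 m

With a 0.0004° grid the true value lies within half a step, ±0.0004°/2 = ±0.0002°, of the stored one.
At latitude 57.03° a degree of longitude spans 110570 m × cos 57.03° = 110570 × 0.5442 ≈ 60172.2 m.
Maximum E–W displacement: 0.0002 × 60172.2 = 12.0344 m.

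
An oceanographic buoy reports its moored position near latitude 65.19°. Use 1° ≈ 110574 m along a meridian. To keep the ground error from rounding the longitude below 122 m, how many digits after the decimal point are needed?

3

At 65.19° one degree of longitude covers 110574 × cos 65.19° ≈ 110574 × 0.4196 ≈ 46398 m.
With N decimal places the half-ulp bound is 0.5·10⁻ᴺ°, or 0.5·10⁻ᴺ × 46398 m on the ground.
Setting 23199 × 10⁻ᴺ ≤ 122 gives 10ᴺ ≥ 190.2, i.e. N ≥ 2.28.
At 2 places the error can reach 232 m, but 3 places keeps it to 23.2 m.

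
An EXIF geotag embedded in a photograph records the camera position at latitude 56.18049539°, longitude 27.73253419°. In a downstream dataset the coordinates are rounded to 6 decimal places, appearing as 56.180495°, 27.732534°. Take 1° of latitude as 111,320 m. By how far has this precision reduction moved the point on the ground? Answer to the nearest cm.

4 cm

The latitude changed by +0.00000039° and the longitude by +0.00000019°.
North–south shift: 0.00000039 × 111320 = 0.0434148 m.
East–west at this latitude: 0.00000019° × 111320 × cos 56.1805° ≈ 0.00000019 × 61958.3 = 0.0117721 m.
Distance: √(0.0434148² + 0.0117721²) ≈ 0.0449825 m.
That is 0.0449825 m = 4.4983 cm.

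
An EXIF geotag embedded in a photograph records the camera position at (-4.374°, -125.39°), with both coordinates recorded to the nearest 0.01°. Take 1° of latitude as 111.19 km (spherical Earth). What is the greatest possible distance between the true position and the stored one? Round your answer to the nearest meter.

785 meters

Rounding to 2 decimal places leaves each coordinate within ±0.005° of the true value.
North–south component: 0.005° × 111190 = 555.95 m.
East–west component at 4.374°: 0.005° × 111190 × cos 4.374° ≈ 0.005 × 110866 ≈ 554.331 m.
Combining orthogonally: (555.95² + 554.331²)^½ ≈ 785.088 m.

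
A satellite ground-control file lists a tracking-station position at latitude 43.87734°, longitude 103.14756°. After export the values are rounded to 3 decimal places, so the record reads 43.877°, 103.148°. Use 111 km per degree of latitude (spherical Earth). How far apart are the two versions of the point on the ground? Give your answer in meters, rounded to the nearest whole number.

52 meters

Δlat = 43.87734 − 43.877 = +0.00034°; Δlon = 103.14756 − 103.148 = -0.00044°.
North–south shift: 0.00034 × 111000 = 37.74 m.
E–W at 43.877°: -0.00044° × 111000 × cos 43.877° = -0.00044 × 111000 × 0.7208 ≈ -35.2053 m.
Hypotenuse of the two orthogonal shifts: √(37.74² + 35.2053²) = 51.6113 m.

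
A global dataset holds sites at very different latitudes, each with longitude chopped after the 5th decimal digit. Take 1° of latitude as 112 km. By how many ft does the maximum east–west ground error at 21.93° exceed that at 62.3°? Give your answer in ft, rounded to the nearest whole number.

2 ft

Truncating at 5 decimal places can drop up to a full unit in the last place, so the longitude may be off by as much as 1e-05°.
At 21.93°: 1e-05° × 112000 × cos 21.93° = 1e-05 × 112000 × 0.9276 ≈ 1.039 m.
At 62.3°: 1e-05° × 112000 × cos 62.3° = 1e-05 × 112000 × 0.4648 ≈ 0.52062 m.
So the lower-latitude error exceeds the higher by 1.039 − 0.52062 = 0.51833 m.
In feet: 0.518335 m ÷ 0.3048 ≈ 1.7006 ft.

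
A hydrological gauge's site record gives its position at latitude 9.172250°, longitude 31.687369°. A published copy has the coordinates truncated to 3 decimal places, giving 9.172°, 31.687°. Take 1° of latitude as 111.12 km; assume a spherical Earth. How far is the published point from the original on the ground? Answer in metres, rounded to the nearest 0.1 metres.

49.1 metres

Δlat = 9.172250 − 9.172 = +0.000250°; Δlon = 31.687369 − 31.687 = +0.000369°.
North–south shift: 0.000250 × 111120 = 27.78 m.
East–west at this latitude: 0.000369° × 111120 × cos 9.172° ≈ 0.000369 × 109699 = 40.479 m.
Combined displacement = (27.78² + 40.479²)^½ ≈ 49.0946 m.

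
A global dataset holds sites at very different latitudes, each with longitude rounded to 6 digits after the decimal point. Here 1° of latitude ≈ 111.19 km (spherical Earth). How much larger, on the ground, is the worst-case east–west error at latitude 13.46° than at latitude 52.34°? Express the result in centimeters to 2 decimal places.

Rounding to 6 decimal places leaves the longitude within ±5e-07° of the true value.
Error at 13.46° = 5e-07° × 111190 × cos 13.46° ≈ 0.055595 × 0.9725 = 0.054068 m.
Error at 52.34° = 5e-07° × 111190 × cos 52.34° ≈ 0.055595 × 0.6110 = 0.033967 m.
So the lower-latitude error exceeds the higher by 0.054068 − 0.033967 = 0.020101 m.
That is 0.0201008 m = 2.0101 cm.

2.01 centimeters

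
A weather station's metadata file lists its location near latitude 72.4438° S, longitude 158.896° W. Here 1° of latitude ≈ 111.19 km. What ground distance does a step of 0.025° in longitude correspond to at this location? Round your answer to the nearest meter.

838 meters

At 72.4438° a degree of longitude is 111190 × cos 72.4438° ≈ 33539.5 m, so 0.025° corresponds to 838.487 m.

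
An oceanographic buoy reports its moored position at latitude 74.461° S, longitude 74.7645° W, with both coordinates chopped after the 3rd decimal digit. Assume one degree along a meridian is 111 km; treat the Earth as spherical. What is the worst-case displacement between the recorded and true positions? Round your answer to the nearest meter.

115 meters

Truncating at 3 decimal places can drop up to a full unit in the last place, so each coordinate may be off by as much as 0.001°.
Latitude error → 0.001 × 111000 = 111 m along the meridian.
East–west component at 74.461°: 0.001° × 111000 × cos 74.461° ≈ 0.001 × 29736.3 ≈ 29.7363 m.
Worst case both components are at the extreme and orthogonal: √(111² + 29.7363²) ≈ 114.914 m.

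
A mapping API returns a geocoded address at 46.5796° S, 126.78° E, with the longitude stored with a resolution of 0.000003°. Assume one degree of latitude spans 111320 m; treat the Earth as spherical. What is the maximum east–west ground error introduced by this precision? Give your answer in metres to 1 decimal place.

With a 0.000003° grid the true value lies within half a step, ±0.000003°/2 = ±1.5e-06°, of the stored one.
Parallels shrink by cos φ, so at 46.5796° a degree of longitude is 111320 × 0.6873 ≈ 76515.4 m.
So at most 1.5e-06° × 76515.4 ≈ 0.114773 m east–west.

0.1 metres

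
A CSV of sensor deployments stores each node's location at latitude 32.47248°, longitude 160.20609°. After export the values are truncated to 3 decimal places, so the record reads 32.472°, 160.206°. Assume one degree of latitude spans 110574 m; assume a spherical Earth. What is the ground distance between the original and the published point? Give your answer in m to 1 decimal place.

53.7 m

Δlat = 32.47248 − 32.472 = +0.00048°; Δlon = 160.20609 − 160.206 = +0.00009°.
North–south shift: 0.00048 × 110574 = 53.0755 m.
East–west at this latitude: 0.00009° × 110574 × cos 32.472° ≈ 0.00009 × 93286.2 = 8.39576 m.
Combined displacement = (53.0755² + 8.39576²)^½ ≈ 53.7355 m.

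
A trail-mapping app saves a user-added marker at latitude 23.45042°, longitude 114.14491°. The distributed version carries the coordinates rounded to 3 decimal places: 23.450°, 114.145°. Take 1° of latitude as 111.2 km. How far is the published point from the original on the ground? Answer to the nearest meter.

48 meters

Δlat = 23.45042 − 23.450 = +0.00042°; Δlon = 114.14491 − 114.145 = -0.00009°.
North–south shift: 0.00042 × 111200 = 46.704 m.
E–W at 23.45°: -0.00009° × 111200 × cos 23.45° = -0.00009 × 111200 × 0.9174 ≈ -9.18142 m.
Hypotenuse of the two orthogonal shifts: √(46.704² + 9.18142²) = 47.5979 m.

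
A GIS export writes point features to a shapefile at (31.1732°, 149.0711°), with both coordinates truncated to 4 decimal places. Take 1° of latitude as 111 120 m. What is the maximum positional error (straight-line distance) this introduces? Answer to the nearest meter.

Truncating at 4 decimal places can drop up to a full unit in the last place, so each coordinate may be off by as much as 0.0001°.
Latitude error → 0.0001 × 111120 = 11.112 m along the meridian.
Longitude error → 0.0001 × 111120 × cos 31.1732° = 0.0001 × 111120 × 0.8556 ≈ 9.5075 m.
Worst case both components are at the extreme and orthogonal: √(11.112² + 9.5075²) ≈ 14.6243 m.

15 meters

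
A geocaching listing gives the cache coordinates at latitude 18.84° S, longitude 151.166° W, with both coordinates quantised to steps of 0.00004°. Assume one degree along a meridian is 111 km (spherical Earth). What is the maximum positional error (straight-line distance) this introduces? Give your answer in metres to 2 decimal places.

With a 0.00004° grid the true value lies within half a step, ±0.00004°/2 = ±2e-05°, of the stored one.
N–S: 2e-05° × 111000 m/° = 2.22 m.
E–W at 18.84°: 2e-05° × 111000 × cos 18.84° = 2e-05 × 111000 × 0.9464 ≈ 2.10106 m.
Combining orthogonally: (2.22² + 2.10106²)^½ ≈ 3.05661 m.

3.06 metres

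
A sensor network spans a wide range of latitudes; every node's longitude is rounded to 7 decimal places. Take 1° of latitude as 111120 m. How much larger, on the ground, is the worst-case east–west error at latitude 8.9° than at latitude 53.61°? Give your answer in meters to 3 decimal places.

0.002 meters

Rounding to 7 decimal places leaves the longitude within ±5e-08° of the true value.
Error at 8.9° = 5e-08° × 111120 × cos 8.9° ≈ 0.005556 × 0.9880 = 0.0054891 m.
Error at 53.61° = 5e-08° × 111120 × cos 53.61° ≈ 0.005556 × 0.5933 = 0.0032963 m.
So the lower-latitude error exceeds the higher by 0.0054891 − 0.0032963 = 0.0021929 m.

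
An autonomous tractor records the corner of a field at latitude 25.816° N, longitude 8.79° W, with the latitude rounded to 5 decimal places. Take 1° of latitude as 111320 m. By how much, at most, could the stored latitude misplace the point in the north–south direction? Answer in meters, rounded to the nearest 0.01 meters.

0.56 meters

Rounding to 5 decimal places leaves the latitude within ±5e-06° of the true value.
Along the meridian that is 5e-06° × 111320 m/° = 0.5566 m.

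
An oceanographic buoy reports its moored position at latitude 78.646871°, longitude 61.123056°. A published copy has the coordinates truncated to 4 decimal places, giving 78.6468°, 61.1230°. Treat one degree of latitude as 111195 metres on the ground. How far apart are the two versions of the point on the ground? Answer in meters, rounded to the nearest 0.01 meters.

7.99 meters

Δlat = 78.646871 − 78.6468 = +0.000071°; Δlon = 61.123056 − 61.1230 = +0.000056°.
North–south shift: 0.000071 × 111195 = 7.89485 m.
East–west at this latitude: 0.000056° × 111195 × cos 78.6468° ≈ 0.000056 × 21889.5 = 1.22581 m.
Distance: √(7.89485² + 1.22581²) ≈ 7.98944 m.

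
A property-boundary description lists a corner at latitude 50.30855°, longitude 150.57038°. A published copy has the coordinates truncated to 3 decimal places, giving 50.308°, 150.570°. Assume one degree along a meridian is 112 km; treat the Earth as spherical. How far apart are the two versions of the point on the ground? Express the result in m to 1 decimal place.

67.3 m

The latitude changed by +0.00055° and the longitude by +0.00038°.
N–S: 0.00055° × 112000 m/° = 61.6 m.
E–W at 50.308°: 0.00038° × 112000 × cos 50.308° = 0.00038 × 112000 × 0.6387 ≈ 27.1814 m.
Hypotenuse of the two orthogonal shifts: √(61.6² + 27.1814²) = 67.3304 m.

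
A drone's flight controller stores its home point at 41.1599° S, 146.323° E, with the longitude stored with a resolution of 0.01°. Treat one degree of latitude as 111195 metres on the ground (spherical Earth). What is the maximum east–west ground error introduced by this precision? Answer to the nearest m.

With a 0.01° grid the true value lies within half a step, ±0.01°/2 = ±0.005°, of the stored one.
At latitude 41.1599° a degree of longitude spans 111195 m × cos 41.1599° = 111195 × 0.7529 ≈ 83716 m.
So at most 0.005° × 83716 ≈ 418.58 m east–west.

419 m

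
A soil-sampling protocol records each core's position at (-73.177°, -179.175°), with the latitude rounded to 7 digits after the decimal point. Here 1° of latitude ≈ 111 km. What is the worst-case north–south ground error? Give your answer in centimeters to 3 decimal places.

Rounding to 7 decimal places leaves the latitude within ±5e-08° of the true value.
So the N–S error is at most 5e-08 × 111000 = 0.00555 m.
That is 0.00555 m = 0.555 cm.

0.555 centimeters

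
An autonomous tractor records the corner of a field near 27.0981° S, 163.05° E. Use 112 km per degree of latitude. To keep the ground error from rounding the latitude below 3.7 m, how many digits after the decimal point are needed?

One degree of latitude covers 112000 m.
N decimal places → at most half a unit in the last place, 0.5 × 10⁻ᴺ° = 112000/2 × 10⁻ᴺ m.
Setting 56000 × 10⁻ᴺ ≤ 3.7 gives 10ᴺ ≥ 1.514e+04, i.e. N ≥ 4.18.
So 5 decimal places suffice (0.56 m); 4 would allow up to 5.6 m.

5 decimal places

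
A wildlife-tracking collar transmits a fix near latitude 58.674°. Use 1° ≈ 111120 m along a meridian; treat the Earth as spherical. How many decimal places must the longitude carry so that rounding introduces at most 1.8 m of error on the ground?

5

At 58.674° one degree of longitude covers 111120 × cos 58.674° ≈ 111120 × 0.5199 ≈ 57772 m.
N decimal places → at most half a unit in the last place, 0.5 × 10⁻ᴺ° = 57772/2 × 10⁻ᴺ m.
Setting 28886 × 10⁻ᴺ ≤ 1.8 gives 10ᴺ ≥ 1.605e+04, i.e. N ≥ 4.21.
So 5 decimal places suffice (0.289 m); 4 would allow up to 2.89 m.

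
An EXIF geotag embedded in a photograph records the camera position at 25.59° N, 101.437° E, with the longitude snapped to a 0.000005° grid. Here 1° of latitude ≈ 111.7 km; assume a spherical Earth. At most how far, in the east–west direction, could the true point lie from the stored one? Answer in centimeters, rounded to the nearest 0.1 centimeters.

With a 0.000005° grid the true value lies within half a step, ±0.000005°/2 = ±2.5e-06°, of the stored one.
One degree of longitude at 25.59° is 111700 × cos 25.59° ≈ 111700 × 0.9019 = 100743 m.
East–west error: 2.5e-06° × 100743 m/° ≈ 0.251858 m.
That is 0.251858 m = 25.186 cm.

25.2 centimeters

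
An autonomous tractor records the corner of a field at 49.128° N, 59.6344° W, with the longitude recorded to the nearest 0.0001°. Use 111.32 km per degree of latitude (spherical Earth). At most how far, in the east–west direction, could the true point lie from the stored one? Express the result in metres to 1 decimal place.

3.6 metres

Rounding to 4 decimal places leaves the longitude within ±5e-05° of the true value.
Parallels shrink by cos φ, so at 49.128° a degree of longitude is 111320 × 0.6544 ≈ 72844.6 m.
Maximum E–W displacement: 5e-05 × 72844.6 = 3.64223 m.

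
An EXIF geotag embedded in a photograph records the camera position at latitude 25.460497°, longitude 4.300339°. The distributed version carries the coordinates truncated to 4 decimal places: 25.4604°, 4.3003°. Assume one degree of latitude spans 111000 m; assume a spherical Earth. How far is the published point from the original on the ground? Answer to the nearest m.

11 m

Δlat = 25.460497 − 25.4604 = +0.000097°; Δlon = 4.300339 − 4.3003 = +0.000039°.
North–south shift: 0.000097 × 111000 = 10.767 m.
East–west at this latitude: 0.000039° × 111000 × cos 25.4604° ≈ 0.000039 × 100220 = 3.90858 m.
Hypotenuse of the two orthogonal shifts: √(10.767² + 3.90858²) = 11.4545 m.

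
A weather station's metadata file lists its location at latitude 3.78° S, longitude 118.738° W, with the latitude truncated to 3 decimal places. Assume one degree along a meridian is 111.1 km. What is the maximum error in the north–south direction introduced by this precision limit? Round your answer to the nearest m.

Truncating at 3 decimal places can drop up to a full unit in the last place, so the latitude may be off by as much as 0.001°.
So the N–S error is at most 0.001 × 111100 = 111.1 m.

111 m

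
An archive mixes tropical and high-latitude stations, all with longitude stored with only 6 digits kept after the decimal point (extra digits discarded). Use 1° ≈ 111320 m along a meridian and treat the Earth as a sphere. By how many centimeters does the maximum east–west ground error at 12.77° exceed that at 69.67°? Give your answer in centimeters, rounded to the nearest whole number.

7 centimeters

Truncating at 6 decimal places can drop up to a full unit in the last place, so the longitude may be off by as much as 1e-06°.
At 12.77°: 1e-06° × 111320 × cos 12.77° = 1e-06 × 111320 × 0.9753 ≈ 0.10857 m.
At 69.67°: 1e-06° × 111320 × cos 69.67° = 1e-06 × 111320 × 0.3474 ≈ 0.038676 m.
Difference: 0.10857 − 0.038676 = 0.069891 m.
That is 0.069891 m = 6.9891 cm.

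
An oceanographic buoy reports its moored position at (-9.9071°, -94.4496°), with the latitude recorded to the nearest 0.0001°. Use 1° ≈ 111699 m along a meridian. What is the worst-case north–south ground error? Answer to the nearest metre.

6 metres

Rounding to 4 decimal places leaves the latitude within ±5e-05° of the true value.
North–south distance: 5e-05° × 111699 m/° = 5.58495 m.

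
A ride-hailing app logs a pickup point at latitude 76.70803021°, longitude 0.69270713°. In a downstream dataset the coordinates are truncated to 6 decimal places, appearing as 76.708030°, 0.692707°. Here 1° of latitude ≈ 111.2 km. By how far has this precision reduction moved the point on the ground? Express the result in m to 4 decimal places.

0.0236 m

Δlat = 76.70803021 − 76.708030 = +0.00000021°; Δlon = 0.69270713 − 0.692707 = +0.00000013°.
N–S: 0.00000021° × 111200 m/° = 0.023352 m.
E–W at 76.708°: 0.00000013° × 111200 × cos 76.708° = 0.00000013 × 111200 × 0.2299 ≈ 0.00332363 m.
Combined displacement = (0.023352² + 0.00332363²)^½ ≈ 0.0235873 m.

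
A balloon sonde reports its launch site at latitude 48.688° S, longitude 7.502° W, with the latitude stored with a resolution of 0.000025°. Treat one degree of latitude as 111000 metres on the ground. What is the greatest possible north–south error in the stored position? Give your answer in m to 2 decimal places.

With a 0.000025° grid the true value lies within half a step, ±0.000025°/2 = ±1.25e-05°, of the stored one.
North–south distance: 1.25e-05° × 111000 m/° = 1.3875 m.

1.39 m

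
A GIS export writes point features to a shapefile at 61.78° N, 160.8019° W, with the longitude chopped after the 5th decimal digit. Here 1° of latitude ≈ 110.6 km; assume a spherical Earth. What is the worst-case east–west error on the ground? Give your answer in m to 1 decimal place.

Truncating at 5 decimal places can drop up to a full unit in the last place, so the longitude may be off by as much as 1e-05°.
Parallels shrink by cos φ, so at 61.78° a degree of longitude is 110600 × 0.4729 ≈ 52298.1 m.
Maximum E–W displacement: 1e-05 × 52298.1 = 0.522981 m.

0.5 m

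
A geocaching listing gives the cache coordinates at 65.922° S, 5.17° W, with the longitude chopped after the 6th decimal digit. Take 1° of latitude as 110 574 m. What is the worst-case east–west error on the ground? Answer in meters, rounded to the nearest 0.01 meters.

Truncating at 6 decimal places can drop up to a full unit in the last place, so the longitude may be off by as much as 1e-06°.
One degree of longitude at 65.922° is 110574 × cos 65.922° ≈ 110574 × 0.4080 = 45112 m.
East–west error: 1e-06° × 45112 m/° ≈ 0.045112 m.

0.05 meters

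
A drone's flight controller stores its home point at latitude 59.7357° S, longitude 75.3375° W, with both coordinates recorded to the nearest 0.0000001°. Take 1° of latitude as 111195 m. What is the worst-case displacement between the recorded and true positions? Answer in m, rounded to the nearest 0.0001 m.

Rounding to 7 decimal places leaves each coordinate within ±5e-08° of the true value.
N–S: 5e-08° × 111195 m/° = 0.00555975 m.
East–west component at 59.7357°: 5e-08° × 111195 × cos 59.7357° ≈ 5e-08 × 56041.1 ≈ 0.00280206 m.
Worst case both components are at the extreme and orthogonal: √(0.00555975² + 0.00280206²) ≈ 0.00622594 m.

0.0062 m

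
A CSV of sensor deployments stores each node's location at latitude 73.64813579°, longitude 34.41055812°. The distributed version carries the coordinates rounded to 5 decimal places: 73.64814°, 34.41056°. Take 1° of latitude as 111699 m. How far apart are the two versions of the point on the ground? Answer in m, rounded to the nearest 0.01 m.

Δlat = 73.64813579 − 73.64814 = -0.00000421°; Δlon = 34.41055812 − 34.41056 = -0.00000188°.
North–south shift: -0.00000421 × 111699 = -0.470253 m.
East–west at this latitude: -0.00000188° × 111699 × cos 73.6481° ≈ -0.00000188 × 31447.2 = -0.0591208 m.
Combined displacement = (0.470253² + 0.0591208²)^½ ≈ 0.473955 m.

0.47 m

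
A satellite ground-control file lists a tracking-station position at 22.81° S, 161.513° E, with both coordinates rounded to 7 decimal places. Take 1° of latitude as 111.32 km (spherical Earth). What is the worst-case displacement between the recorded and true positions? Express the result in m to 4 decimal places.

0.0076 m

Rounding to 7 decimal places leaves each coordinate within ±5e-08° of the true value.
Latitude error → 5e-08 × 111320 = 0.005566 m along the meridian.
Longitude error → 5e-08 × 111320 × cos 22.81° = 5e-08 × 111320 × 0.9218 ≈ 0.00513071 m.
Worst case both components are at the extreme and orthogonal: √(0.005566² + 0.00513071²) ≈ 0.00756998 m.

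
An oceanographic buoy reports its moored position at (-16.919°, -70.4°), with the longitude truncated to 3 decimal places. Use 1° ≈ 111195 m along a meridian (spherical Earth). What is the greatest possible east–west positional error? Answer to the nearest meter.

Truncating at 3 decimal places can drop up to a full unit in the last place, so the longitude may be off by as much as 0.001°.
One degree of longitude at 16.919° is 111195 × cos 16.919° ≈ 111195 × 0.9567 = 106382 m.
So at most 0.001° × 106382 ≈ 106.382 m east–west.

106 meters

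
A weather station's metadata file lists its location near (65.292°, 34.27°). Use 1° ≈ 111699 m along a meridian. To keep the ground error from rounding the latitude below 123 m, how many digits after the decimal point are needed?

3 decimal places

One degree of latitude covers 111699 m.
N decimal places → at most half a unit in the last place, 0.5 × 10⁻ᴺ° = 111699/2 × 10⁻ᴺ m.
Need 0.5 × 111699 × 10⁻ᴺ ≤ 123 → 10⁻ᴺ ≤ 2.202e-03, so N ≥ 2.66.
So 3 decimal places suffice (55.8 m); 2 would allow up to 558 m.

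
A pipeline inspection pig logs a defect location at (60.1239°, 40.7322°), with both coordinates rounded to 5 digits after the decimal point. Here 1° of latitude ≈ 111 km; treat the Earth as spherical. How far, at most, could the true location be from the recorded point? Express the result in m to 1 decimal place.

Rounding to 5 decimal places leaves each coordinate within ±5e-06° of the true value.
Latitude error → 5e-06 × 111000 = 0.555 m along the meridian.
Longitude error → 5e-06 × 111000 × cos 60.1239° = 5e-06 × 111000 × 0.4981 ≈ 0.27646 m.
The two errors are perpendicular, so the maximum displacement is √(0.555² + 0.27646²) ≈ 0.620044 m.

0.6 m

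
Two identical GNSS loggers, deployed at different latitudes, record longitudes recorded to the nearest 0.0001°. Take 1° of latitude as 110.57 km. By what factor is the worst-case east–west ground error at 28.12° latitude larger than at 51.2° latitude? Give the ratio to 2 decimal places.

1.41

Rounding to 4 decimal places leaves the longitude within ±5e-05° of the true value.
Error at 28.12° = 5e-05° × 110570 × cos 28.12° ≈ 5.5285 × 0.8820 = 4.8759 m.
Error at 51.2° = 5e-05° × 110570 × cos 51.2° ≈ 5.5285 × 0.6266 = 3.4642 m.
The ratio reduces to cos 28.12° / cos 51.2° = 0.8820/0.6266 ≈ 1.4075.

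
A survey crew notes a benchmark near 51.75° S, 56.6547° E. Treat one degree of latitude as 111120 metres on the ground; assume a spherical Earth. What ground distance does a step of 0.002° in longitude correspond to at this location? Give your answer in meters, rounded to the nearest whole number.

0.002° of longitude at 51.75° is 0.002 × 111120 × cos 51.75° ≈ 0.002 × 68793.7 = 137.587 m.

138 meters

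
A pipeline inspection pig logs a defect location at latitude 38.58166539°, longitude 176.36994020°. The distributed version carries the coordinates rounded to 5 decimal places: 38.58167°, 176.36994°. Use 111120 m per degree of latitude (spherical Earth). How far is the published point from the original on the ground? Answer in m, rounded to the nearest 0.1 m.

0.5 m

The latitude changed by -0.00000461° and the longitude by +0.00000020°.
North–south shift: -0.00000461 × 111120 = -0.512263 m.
East–west at this latitude: 0.00000020° × 111120 × cos 38.5817° ≈ 0.00000020 × 86864.7 = 0.0173729 m.
Hypotenuse of the two orthogonal shifts: √(0.512263² + 0.0173729²) = 0.512558 m.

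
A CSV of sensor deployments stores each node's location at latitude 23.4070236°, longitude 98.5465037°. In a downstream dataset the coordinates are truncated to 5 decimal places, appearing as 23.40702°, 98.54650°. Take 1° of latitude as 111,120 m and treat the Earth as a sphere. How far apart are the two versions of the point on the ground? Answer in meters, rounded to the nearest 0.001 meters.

The latitude changed by +0.0000036° and the longitude by +0.0000037°.
North–south shift: 0.0000036 × 111120 = 0.400032 m.
East–west at this latitude: 0.0000037° × 111120 × cos 23.407° ≈ 0.0000037 × 101975 = 0.377309 m.
Hypotenuse of the two orthogonal shifts: √(0.400032² + 0.377309²) = 0.549898 m.

0.550 meters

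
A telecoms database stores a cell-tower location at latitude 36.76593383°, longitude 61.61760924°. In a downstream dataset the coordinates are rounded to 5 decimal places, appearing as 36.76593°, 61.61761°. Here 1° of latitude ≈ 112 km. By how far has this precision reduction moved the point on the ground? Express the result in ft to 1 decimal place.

1.4 ft

The latitude changed by +0.00000383° and the longitude by -0.00000076°.
N–S: 0.00000383° × 112000 m/° = 0.42896 m.
E–W at 36.7659°: -0.00000076° × 112000 × cos 36.7659° = -0.00000076 × 112000 × 0.8011 ≈ -0.0681886 m.
Distance: √(0.42896² + 0.0681886²) ≈ 0.434346 m.
In feet: 0.434346 m ÷ 0.3048 ≈ 1.425 ft.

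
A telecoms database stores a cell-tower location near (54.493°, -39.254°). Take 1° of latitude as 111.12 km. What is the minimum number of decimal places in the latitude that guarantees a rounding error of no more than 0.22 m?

One degree of latitude covers 111120 m.
With N decimal places the half-ulp bound is 0.5·10⁻ᴺ°, or 0.5·10⁻ᴺ × 111120 m on the ground.
Need 0.5 × 111120 × 10⁻ᴺ ≤ 0.22 → 10⁻ᴺ ≤ 3.960e-06, so N ≥ 5.40.
N = 5 would give 0.556 m (too coarse); N = 6 gives 0.0556 m ≤ 0.22 m.

6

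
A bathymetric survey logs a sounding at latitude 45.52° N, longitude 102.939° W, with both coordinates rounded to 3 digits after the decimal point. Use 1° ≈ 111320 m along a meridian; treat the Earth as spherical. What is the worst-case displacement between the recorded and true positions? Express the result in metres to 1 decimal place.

68.0 metres

Rounding to 3 decimal places leaves each coordinate within ±0.0005° of the true value.
North–south component: 0.0005° × 111320 = 55.66 m.
E–W at 45.52°: 0.0005° × 111320 × cos 45.52° = 0.0005 × 111320 × 0.7007 ≈ 38.9987 m.
The two errors are perpendicular, so the maximum displacement is √(55.66² + 38.9987²) ≈ 67.9628 m.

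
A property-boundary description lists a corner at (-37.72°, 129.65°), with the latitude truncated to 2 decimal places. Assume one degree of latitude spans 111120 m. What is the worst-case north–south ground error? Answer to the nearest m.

Truncating at 2 decimal places can drop up to a full unit in the last place, so the latitude may be off by as much as 0.01°.
North–south distance: 0.01° × 111120 m/° = 1111.2 m.

1111 m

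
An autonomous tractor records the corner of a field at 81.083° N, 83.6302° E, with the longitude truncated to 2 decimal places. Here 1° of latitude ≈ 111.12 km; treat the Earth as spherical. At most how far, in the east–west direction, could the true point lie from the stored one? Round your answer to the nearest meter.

172 meters

Truncating at 2 decimal places can drop up to a full unit in the last place, so the longitude may be off by as much as 0.01°.
One degree of longitude at 81.083° is 111120 × cos 81.083° ≈ 111120 × 0.1550 = 17224 m.
East–west error: 0.01° × 17224 m/° ≈ 172.24 m.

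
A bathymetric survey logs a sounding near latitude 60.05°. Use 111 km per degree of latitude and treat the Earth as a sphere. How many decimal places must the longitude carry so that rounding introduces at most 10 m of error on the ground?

At 60.05° one degree of longitude covers 111000 × cos 60.05° ≈ 111000 × 0.4992 ≈ 55416.1 m.
With N decimal places the half-ulp bound is 0.5·10⁻ᴺ°, or 0.5·10⁻ᴺ × 55416.1 m on the ground.
Setting 27708 × 10⁻ᴺ ≤ 10 gives 10ᴺ ≥ 2771, i.e. N ≥ 3.44.
So 4 decimal places suffice (2.77 m); 3 would allow up to 27.7 m.

4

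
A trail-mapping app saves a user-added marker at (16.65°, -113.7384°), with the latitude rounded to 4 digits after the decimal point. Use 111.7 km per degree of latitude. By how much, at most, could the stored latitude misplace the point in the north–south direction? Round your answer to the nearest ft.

Rounding to 4 decimal places leaves the latitude within ±5e-05° of the true value.
So the N–S error is at most 5e-05 × 111700 = 5.585 m.
In feet: 5.585 m ÷ 0.3048 ≈ 18.323 ft.

18 ft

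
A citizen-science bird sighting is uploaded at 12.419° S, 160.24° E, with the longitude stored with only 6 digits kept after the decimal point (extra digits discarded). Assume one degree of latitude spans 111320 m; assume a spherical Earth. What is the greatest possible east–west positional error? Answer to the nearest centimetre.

Truncating at 6 decimal places can drop up to a full unit in the last place, so the longitude may be off by as much as 1e-06°.
One degree of longitude at 12.419° is 111320 × cos 12.419° ≈ 111320 × 0.9766 = 108715 m.
East–west error: 1e-06° × 108715 m/° ≈ 0.108715 m.
That is 0.108715 m = 10.872 cm.

11 centimetres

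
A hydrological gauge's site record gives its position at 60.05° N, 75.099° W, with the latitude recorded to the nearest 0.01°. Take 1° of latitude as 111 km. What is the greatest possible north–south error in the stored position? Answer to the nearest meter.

Rounding to 2 decimal places leaves the latitude within ±0.005° of the true value.
So the N–S error is at most 0.005 × 111000 = 555 m.

555 meters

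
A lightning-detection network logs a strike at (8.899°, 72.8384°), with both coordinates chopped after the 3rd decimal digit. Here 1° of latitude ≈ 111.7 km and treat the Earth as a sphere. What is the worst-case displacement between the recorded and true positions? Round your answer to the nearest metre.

Truncating at 3 decimal places can drop up to a full unit in the last place, so each coordinate may be off by as much as 0.001°.
North–south component: 0.001° × 111700 = 111.7 m.
Longitude error → 0.001 × 111700 × cos 8.899° = 0.001 × 111700 × 0.9880 ≈ 110.355 m.
Combining orthogonally: (111.7² + 110.355²)^½ ≈ 157.02 m.

157 metres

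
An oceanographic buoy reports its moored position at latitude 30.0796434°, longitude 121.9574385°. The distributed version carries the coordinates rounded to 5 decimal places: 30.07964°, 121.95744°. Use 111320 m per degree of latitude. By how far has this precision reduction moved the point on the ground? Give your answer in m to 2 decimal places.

0.41 m

Δlat = 30.0796434 − 30.07964 = +0.0000034°; Δlon = 121.9574385 − 121.95744 = -0.0000015°.
North–south shift: 0.0000034 × 111320 = 0.378488 m.
East–west at this latitude: -0.0000015° × 111320 × cos 30.0796° ≈ -0.0000015 × 96328.5 = -0.144493 m.
Hypotenuse of the two orthogonal shifts: √(0.378488² + 0.144493²) = 0.405131 m.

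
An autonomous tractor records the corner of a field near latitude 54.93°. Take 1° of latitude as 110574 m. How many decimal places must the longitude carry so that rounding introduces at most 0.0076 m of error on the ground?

At 54.93° one degree of longitude covers 110574 × cos 54.93° ≈ 110574 × 0.5746 ≈ 63533.3 m.
Rounding to N decimal places gives at most 0.5 × 10⁻ᴺ degrees of error, i.e. 0.5 × 10⁻ᴺ × 63533.3 m.
Setting 31766.6 × 10⁻ᴺ ≤ 0.0076 gives 10ᴺ ≥ 4.18e+06, i.e. N ≥ 6.62.
So 7 decimal places suffice (0.00318 m); 6 would allow up to 0.0318 m.

7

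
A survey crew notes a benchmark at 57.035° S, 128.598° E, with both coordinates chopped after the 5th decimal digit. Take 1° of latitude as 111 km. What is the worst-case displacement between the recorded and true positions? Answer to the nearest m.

1 m

Truncating at 5 decimal places can drop up to a full unit in the last place, so each coordinate may be off by as much as 1e-05°.
Latitude error → 1e-05 × 111000 = 1.11 m along the meridian.
E–W at 57.035°: 1e-05° × 111000 × cos 57.035° = 1e-05 × 111000 × 0.5441 ≈ 0.603981 m.
The two errors are perpendicular, so the maximum displacement is √(1.11² + 0.603981²) ≈ 1.26368 m.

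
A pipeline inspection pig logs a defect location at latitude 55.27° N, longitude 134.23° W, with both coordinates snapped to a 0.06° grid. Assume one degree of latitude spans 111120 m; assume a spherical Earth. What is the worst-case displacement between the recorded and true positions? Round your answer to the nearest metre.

3837 metres

With a 0.06° grid the true value lies within half a step, ±0.06°/2 = ±0.03°, of the stored one.
North–south component: 0.03° × 111120 = 3333.6 m.
Longitude error → 0.03 × 111120 × cos 55.27° = 0.03 × 111120 × 0.5697 ≈ 1899.18 m.
The two errors are perpendicular, so the maximum displacement is √(3333.6² + 1899.18²) ≈ 3836.64 m.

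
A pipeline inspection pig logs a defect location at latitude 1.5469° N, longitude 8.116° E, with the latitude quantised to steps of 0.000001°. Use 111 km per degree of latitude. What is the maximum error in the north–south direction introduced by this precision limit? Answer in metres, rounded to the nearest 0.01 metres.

0.06 metres

With a 0.000001° grid the true value lies within half a step, ±0.000001°/2 = ±5e-07°, of the stored one.
Along the meridian that is 5e-07° × 111000 m/° = 0.0555 m.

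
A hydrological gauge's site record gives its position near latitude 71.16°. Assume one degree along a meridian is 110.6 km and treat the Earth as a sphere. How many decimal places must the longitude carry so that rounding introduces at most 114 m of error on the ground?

At 71.16° one degree of longitude covers 110600 × cos 71.16° ≈ 110600 × 0.3229 ≈ 35715.7 m.
N decimal places → at most half a unit in the last place, 0.5 × 10⁻ᴺ° = 35715.7/2 × 10⁻ᴺ m.
Setting 17857.8 × 10⁻ᴺ ≤ 114 gives 10ᴺ ≥ 156.6, i.e. N ≥ 2.19.
So 3 decimal places suffice (17.9 m); 2 would allow up to 179 m.

3 decimal places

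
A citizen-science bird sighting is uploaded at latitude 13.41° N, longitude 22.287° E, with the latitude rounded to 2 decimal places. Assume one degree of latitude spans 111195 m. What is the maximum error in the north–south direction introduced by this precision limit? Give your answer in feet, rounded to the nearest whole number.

Rounding to 2 decimal places leaves the latitude within ±0.005° of the true value.
Along the meridian that is 0.005° × 111195 m/° = 555.975 m.
Converting: 555.975 m × 3.2808 ft/m ≈ 1824.1 ft.

1824 feet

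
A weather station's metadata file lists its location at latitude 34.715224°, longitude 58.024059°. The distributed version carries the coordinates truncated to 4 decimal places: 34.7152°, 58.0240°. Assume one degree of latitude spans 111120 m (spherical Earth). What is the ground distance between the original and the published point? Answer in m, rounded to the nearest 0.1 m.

The latitude changed by +0.000024° and the longitude by +0.000059°.
North–south shift: 0.000024 × 111120 = 2.66688 m.
E–W at 34.7152°: 0.000059° × 111120 × cos 34.7152° = 0.000059 × 111120 × 0.8220 ≈ 5.38905 m.
Combined displacement = (2.66688² + 5.38905²)^½ ≈ 6.01283 m.

6.0 m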